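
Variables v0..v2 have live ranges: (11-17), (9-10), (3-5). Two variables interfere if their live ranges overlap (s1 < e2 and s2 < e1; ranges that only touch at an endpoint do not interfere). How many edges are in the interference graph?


Check all pairs for overlapping intervals.
Two intervals (s1,e1) and (s2,e2) overlap if s1 < e2 and s2 < e1.
v0 (11-17) vs v1..v2: overlaps none -> 0
v1 (9-10) vs v2: overlaps none -> 0
Total overlapping pairs = 0 + 0 = 0

0


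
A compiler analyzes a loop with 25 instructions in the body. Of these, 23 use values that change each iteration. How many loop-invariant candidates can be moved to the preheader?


Invariant candidates = total - loop-dependent
= 25 - 23 = 2

2


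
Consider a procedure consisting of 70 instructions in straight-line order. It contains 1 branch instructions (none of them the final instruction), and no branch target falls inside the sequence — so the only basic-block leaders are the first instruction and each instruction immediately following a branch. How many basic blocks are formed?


With no in-sequence branch targets, the leaders are the first instruction plus the instruction after each branch.
Number of basic blocks = branches + 1
= 1 + 1 = 2

2


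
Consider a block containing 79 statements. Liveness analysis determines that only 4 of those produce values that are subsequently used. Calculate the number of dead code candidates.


Dead code = total statements - live definitions
= 79 - 4 = 75

75


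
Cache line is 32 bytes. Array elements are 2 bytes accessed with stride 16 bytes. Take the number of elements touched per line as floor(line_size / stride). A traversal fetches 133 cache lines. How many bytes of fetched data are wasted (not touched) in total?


Elements per line = floor(32 / 16) = 2
Bytes used per line = 2 * 2 = 4
Wasted per line = 32 - 4 = 28
Total wasted = 28 * 133 = 3724

3724


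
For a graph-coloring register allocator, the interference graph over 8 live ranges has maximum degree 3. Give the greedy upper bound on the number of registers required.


Greedy coloring never needs more than (max_degree + 1) colors: when coloring a vertex, at most max_degree neighbors are already colored.
Upper bound = 3 + 1 = 4

4


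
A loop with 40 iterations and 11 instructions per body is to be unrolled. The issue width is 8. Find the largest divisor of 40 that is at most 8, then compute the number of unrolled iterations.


Largest divisor of 40 <= 8 is 8
New iterations = 40 / 8 = 5

5


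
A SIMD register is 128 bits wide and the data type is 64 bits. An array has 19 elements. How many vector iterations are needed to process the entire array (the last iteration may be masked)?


Width = 128 / 64 = 2 elements per vector op
Iterations = ceil(19 / 2) = 10

10


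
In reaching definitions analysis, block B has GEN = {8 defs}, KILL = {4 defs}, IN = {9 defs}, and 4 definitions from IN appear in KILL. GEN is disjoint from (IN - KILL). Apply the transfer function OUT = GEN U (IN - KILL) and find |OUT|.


IN - KILL: 9 - 4 = 5 surviving definitions
OUT = GEN + surviving = 8 + 5 = 13

13


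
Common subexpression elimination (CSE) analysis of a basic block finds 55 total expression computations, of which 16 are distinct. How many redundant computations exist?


CSE count = total expressions - unique expressions
= 55 - 16 = 39

39


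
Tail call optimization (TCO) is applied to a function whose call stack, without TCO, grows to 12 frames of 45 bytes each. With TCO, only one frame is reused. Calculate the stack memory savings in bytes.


Without TCO: 12 * 45 = 540 bytes
With TCO: reuse 1 frame = 45 bytes
Savings = 540 - 45 = 495

495


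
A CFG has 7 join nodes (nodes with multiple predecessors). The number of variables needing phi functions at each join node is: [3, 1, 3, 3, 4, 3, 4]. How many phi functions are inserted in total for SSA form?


Total phi functions = sum of phi functions at each join node
= 3 + 1 + 3 + 3 + 4 + 3 + 4 = 21

21


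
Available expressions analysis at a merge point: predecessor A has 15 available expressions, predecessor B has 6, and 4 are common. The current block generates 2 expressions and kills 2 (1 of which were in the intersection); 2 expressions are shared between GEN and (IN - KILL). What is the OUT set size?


IN = intersection of predecessors = 4
IN - KILL = 4 - 1 = 3
|OUT| = |GEN| + |IN - KILL| - |GEN ∩ (IN - KILL)| = 2 + 3 - 2 = 3

3


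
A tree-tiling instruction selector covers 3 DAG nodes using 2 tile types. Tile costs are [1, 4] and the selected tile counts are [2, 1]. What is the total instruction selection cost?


Total cost = sum(count_i * cost_i)
= 2*1 + 1*4
= 6

6


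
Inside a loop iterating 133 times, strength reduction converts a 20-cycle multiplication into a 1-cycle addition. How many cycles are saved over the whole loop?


Per-iteration saving = 20 - 1 = 19
Total saved = 133 * 19 = 2527

2527


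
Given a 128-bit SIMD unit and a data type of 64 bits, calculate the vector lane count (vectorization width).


Width = SIMD bits / data type bits
= 128 / 64 = 2

2


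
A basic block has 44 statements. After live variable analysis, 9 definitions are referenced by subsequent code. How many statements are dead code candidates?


Dead code = total statements - live definitions
= 44 - 9 = 35

35


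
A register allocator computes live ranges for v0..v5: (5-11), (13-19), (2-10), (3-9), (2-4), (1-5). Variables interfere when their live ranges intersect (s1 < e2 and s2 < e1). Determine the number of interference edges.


Check all pairs for overlapping intervals.
Two intervals (s1,e1) and (s2,e2) overlap if s1 < e2 and s2 < e1.
v0 (5-11) vs v1..v5: overlaps v2, v3 -> 2
v1 (13-19) vs v2..v5: overlaps none -> 0
v2 (2-10) vs v3..v5: overlaps v3, v4, v5 -> 3
v3 (3-9) vs v4..v5: overlaps v4, v5 -> 2
v4 (2-4) vs v5: overlaps v5 -> 1
Total overlapping pairs = 2 + 0 + 3 + 2 + 1 = 8

8


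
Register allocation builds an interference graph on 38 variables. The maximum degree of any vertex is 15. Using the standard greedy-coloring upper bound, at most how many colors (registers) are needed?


Greedy coloring never needs more than (max_degree + 1) colors: when coloring a vertex, at most max_degree neighbors are already colored.
Upper bound = 15 + 1 = 16

16


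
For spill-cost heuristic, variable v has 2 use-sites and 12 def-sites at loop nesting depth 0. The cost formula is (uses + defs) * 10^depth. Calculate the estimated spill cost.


uses + defs = 2 + 12 = 14
10^0 = 1
Spill cost = 14 * 1 = 14

14


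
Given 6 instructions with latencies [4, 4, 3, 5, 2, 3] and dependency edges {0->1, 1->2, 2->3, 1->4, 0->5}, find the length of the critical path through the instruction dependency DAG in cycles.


Compute longest path through dependency graph: dist(Ik) = max over predecessors of dist + latency(Ik).
dist(I0) = latency 4 = 4
dist(I1) = dist(I0) + 4 = 4 + 4 = 8
dist(I2) = dist(I1) + 3 = 8 + 3 = 11
dist(I3) = dist(I2) + 5 = 11 + 5 = 16
dist(I4) = dist(I1) + 2 = 8 + 2 = 10
dist(I5) = dist(I0) + 3 = 4 + 3 = 7
Critical path = max dist = 16

16


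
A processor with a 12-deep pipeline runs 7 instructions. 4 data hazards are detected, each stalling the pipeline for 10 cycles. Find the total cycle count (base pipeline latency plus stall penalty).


Base cycles = 12 + 7 - 1 = 18
Total stalls = 4 * 10 = 40
Total = 18 + 40 = 58

58


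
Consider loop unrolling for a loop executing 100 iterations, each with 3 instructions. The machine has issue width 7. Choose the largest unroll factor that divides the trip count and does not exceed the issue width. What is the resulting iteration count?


Largest divisor of 100 <= 7 is 5
New iterations = 100 / 5 = 20

20


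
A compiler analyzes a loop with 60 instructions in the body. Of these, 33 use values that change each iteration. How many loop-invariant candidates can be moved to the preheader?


Invariant candidates = total - loop-dependent
= 60 - 33 = 27

27


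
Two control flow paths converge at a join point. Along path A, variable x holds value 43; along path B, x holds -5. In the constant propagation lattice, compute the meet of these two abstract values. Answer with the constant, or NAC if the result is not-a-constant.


Meet operation: if both paths give the same constant, result is that constant; if they differ, result is NAC (not-a-constant).
Path A: 43, Path B: -5 -> differ
Result: not-a-constant -> NAC

NAC


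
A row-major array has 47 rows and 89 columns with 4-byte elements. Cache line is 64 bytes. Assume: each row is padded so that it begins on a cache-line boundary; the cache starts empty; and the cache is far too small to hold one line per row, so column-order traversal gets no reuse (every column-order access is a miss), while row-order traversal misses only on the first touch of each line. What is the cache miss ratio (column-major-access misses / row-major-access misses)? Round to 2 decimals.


Each row occupies 89 * 4 = 356 bytes and starts on a line boundary, so it spans ceil(356 / 64) = 6 cache lines.
Row-major traversal misses (one per line touched): 47 * ceil(89 * 4 / 64) = 282
Column-major traversal misses (no reuse, every access misses): 47 * 89 = 4183
Ratio = 4183 / 282 = 14.83

14.83


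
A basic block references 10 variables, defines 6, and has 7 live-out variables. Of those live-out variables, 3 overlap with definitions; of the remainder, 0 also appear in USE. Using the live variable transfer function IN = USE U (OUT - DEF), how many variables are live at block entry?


OUT - DEF: 7 - 3 = 4
|IN| = |USE| + |OUT - DEF| - |USE ∩ (OUT - DEF)| = 10 + 4 - 0 = 14

14


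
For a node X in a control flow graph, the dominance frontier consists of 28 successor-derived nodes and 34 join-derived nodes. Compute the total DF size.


DF(X) = direct successor contributions + join point contributions
= 28 + 34 = 62

62


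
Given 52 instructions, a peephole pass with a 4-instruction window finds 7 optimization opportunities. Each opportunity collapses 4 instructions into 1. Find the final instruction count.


Each match removes 3 instructions.
Total removed = 7 * 3 = 21
Remaining = 52 - 21 = 31

31


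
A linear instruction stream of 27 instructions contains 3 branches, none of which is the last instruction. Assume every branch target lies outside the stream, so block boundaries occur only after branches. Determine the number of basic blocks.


With no in-sequence branch targets, the leaders are the first instruction plus the instruction after each branch.
Number of basic blocks = branches + 1
= 3 + 1 = 4

4


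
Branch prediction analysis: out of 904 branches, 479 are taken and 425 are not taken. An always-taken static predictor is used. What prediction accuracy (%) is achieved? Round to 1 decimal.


Predictor: always-taken
Correct predictions = 479
Accuracy = 479 / 904 * 100 = 53.0%

53.0


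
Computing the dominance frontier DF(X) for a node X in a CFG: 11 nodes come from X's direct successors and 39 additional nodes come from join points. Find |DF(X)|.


DF(X) = direct successor contributions + join point contributions
= 11 + 39 = 50

50


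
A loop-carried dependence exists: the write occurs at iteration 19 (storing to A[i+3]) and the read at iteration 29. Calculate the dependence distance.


Distance = read iteration - write iteration
= 29 - 19 = 10

10


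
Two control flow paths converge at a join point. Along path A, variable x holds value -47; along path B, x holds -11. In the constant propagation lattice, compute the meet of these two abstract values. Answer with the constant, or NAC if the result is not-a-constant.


Meet operation: if both paths give the same constant, result is that constant; if they differ, result is NAC (not-a-constant).
Path A: -47, Path B: -11 -> differ
Result: not-a-constant -> NAC

NAC


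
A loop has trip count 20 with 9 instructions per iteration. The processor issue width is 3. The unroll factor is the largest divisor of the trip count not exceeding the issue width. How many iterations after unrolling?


Largest divisor of 20 <= 3 is 2
New iterations = 20 / 2 = 10

10


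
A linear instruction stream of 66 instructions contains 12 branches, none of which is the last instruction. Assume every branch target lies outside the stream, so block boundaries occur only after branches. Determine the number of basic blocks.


With no in-sequence branch targets, the leaders are the first instruction plus the instruction after each branch.
Number of basic blocks = branches + 1
= 12 + 1 = 13

13


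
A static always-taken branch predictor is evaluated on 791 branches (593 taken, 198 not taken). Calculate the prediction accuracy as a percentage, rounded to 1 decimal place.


Predictor: always-taken
Correct predictions = 593
Accuracy = 593 / 791 * 100 = 75.0%

75.0


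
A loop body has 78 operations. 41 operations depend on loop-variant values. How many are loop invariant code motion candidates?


Invariant candidates = total - loop-dependent
= 78 - 41 = 37

37


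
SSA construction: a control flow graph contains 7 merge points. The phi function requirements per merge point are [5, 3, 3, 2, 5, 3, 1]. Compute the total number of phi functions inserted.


Total phi functions = sum of phi functions at each join node
= 5 + 3 + 3 + 2 + 5 + 3 + 1 = 22

22


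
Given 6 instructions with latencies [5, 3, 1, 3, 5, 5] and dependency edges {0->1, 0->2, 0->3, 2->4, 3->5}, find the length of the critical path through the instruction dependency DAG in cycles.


Compute longest path through dependency graph: dist(Ik) = max over predecessors of dist + latency(Ik).
dist(I0) = latency 5 = 5
dist(I1) = dist(I0) + 3 = 5 + 3 = 8
dist(I2) = dist(I0) + 1 = 5 + 1 = 6
dist(I3) = dist(I0) + 3 = 5 + 3 = 8
dist(I4) = dist(I2) + 5 = 6 + 5 = 11
dist(I5) = dist(I3) + 5 = 8 + 5 = 13
Critical path = max dist = 13

13


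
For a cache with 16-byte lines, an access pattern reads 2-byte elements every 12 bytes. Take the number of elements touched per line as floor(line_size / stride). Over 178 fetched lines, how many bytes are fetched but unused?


Elements per line = floor(16 / 12) = 1
Bytes used per line = 1 * 2 = 2
Wasted per line = 16 - 2 = 14
Total wasted = 14 * 178 = 2492

2492


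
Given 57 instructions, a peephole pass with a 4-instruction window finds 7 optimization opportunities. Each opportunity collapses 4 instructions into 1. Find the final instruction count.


Each match removes 3 instructions.
Total removed = 7 * 3 = 21
Remaining = 57 - 21 = 36

36


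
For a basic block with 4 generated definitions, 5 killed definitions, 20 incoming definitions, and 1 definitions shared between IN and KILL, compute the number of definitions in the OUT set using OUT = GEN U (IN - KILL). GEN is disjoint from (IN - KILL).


IN - KILL: 20 - 1 = 19 surviving definitions
OUT = GEN + surviving = 4 + 19 = 23

23


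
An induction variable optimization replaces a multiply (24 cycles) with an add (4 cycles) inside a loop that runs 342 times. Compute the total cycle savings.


Per-iteration saving = 24 - 4 = 20
Total saved = 342 * 20 = 6840

6840


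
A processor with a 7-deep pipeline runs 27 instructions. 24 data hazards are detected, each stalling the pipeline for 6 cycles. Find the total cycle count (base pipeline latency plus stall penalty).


Base cycles = 7 + 27 - 1 = 33
Total stalls = 24 * 6 = 144
Total = 33 + 144 = 177

177


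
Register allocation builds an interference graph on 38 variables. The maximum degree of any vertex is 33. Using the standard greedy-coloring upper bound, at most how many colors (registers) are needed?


Greedy coloring never needs more than (max_degree + 1) colors: when coloring a vertex, at most max_degree neighbors are already colored.
Upper bound = 33 + 1 = 34

34


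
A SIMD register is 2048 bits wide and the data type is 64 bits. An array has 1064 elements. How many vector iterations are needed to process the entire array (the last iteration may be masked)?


Width = 2048 / 64 = 32 elements per vector op
Iterations = ceil(1064 / 32) = 34

34


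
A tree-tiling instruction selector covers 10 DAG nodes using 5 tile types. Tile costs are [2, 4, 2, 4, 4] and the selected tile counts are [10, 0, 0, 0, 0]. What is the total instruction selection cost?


Total cost = sum(count_i * cost_i)
= 10*2 + 0*4 + 0*2 + 0*4 + 0*4
= 20

20


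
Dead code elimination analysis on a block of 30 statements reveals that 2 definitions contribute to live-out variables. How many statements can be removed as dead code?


Dead code = total statements - live definitions
= 30 - 2 = 28

28


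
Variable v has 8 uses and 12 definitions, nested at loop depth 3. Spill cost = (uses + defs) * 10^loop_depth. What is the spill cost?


uses + defs = 8 + 12 = 20
10^3 = 1000
Spill cost = 20 * 1000 = 20000

20000


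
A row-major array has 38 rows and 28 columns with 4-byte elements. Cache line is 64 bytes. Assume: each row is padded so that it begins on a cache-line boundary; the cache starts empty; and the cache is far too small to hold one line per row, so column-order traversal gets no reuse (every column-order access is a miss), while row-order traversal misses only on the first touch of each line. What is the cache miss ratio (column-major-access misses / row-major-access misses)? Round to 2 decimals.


Each row occupies 28 * 4 = 112 bytes and starts on a line boundary, so it spans ceil(112 / 64) = 2 cache lines.
Row-major traversal misses (one per line touched): 38 * ceil(28 * 4 / 64) = 76
Column-major traversal misses (no reuse, every access misses): 38 * 28 = 1064
Ratio = 1064 / 76 = 14.0

14.0


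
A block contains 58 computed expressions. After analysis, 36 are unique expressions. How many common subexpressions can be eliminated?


CSE count = total expressions - unique expressions
= 58 - 36 = 22

22


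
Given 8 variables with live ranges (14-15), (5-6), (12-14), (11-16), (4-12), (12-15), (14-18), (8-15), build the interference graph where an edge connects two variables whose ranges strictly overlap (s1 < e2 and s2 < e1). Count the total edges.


Check all pairs for overlapping intervals.
Two intervals (s1,e1) and (s2,e2) overlap if s1 < e2 and s2 < e1.
v0 (14-15) vs v1..v7: overlaps v3, v5, v6, v7 -> 4
v1 (5-6) vs v2..v7: overlaps v4 -> 1
v2 (12-14) vs v3..v7: overlaps v3, v5, v7 -> 3
v3 (11-16) vs v4..v7: overlaps v4, v5, v6, v7 -> 4
v4 (4-12) vs v5..v7: overlaps v7 -> 1
v5 (12-15) vs v6..v7: overlaps v6, v7 -> 2
v6 (14-18) vs v7: overlaps v7 -> 1
Total overlapping pairs = 4 + 1 + 3 + 4 + 1 + 2 + 1 = 16

16


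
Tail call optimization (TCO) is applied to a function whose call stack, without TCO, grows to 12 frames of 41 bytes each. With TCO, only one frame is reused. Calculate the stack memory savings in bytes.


Without TCO: 12 * 41 = 492 bytes
With TCO: reuse 1 frame = 41 bytes
Savings = 492 - 41 = 451

451


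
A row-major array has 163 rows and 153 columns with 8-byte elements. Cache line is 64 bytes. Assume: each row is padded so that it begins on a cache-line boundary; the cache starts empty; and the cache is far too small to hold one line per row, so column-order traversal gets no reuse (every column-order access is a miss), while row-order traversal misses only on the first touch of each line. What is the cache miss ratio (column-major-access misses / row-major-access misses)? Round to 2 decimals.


Each row occupies 153 * 8 = 1224 bytes and starts on a line boundary, so it spans ceil(1224 / 64) = 20 cache lines.
Row-major traversal misses (one per line touched): 163 * ceil(153 * 8 / 64) = 3260
Column-major traversal misses (no reuse, every access misses): 163 * 153 = 24939
Ratio = 24939 / 3260 = 7.65

7.65


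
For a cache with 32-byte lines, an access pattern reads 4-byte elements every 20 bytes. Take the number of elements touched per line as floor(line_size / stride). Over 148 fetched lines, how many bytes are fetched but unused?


Elements per line = floor(32 / 20) = 1
Bytes used per line = 1 * 4 = 4
Wasted per line = 32 - 4 = 28
Total wasted = 28 * 148 = 4144

4144


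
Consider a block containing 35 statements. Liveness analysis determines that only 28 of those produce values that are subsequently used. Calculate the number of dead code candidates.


Dead code = total statements - live definitions
= 35 - 28 = 7

7


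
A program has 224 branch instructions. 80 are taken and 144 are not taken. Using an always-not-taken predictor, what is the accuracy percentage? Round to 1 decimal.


Predictor: always-not-taken
Correct predictions = 144
Accuracy = 144 / 224 * 100 = 64.3%

64.3


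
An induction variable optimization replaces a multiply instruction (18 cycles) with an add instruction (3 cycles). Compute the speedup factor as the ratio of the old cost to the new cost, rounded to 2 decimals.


Ratio = mult_cost / add_cost = 18 / 3 = 6.0

6.0


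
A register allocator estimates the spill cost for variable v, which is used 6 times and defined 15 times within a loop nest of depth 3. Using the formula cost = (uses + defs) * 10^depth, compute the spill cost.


uses + defs = 6 + 15 = 21
10^3 = 1000
Spill cost = 21 * 1000 = 21000

21000


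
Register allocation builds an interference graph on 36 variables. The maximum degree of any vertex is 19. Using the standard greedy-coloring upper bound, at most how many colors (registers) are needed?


Greedy coloring never needs more than (max_degree + 1) colors: when coloring a vertex, at most max_degree neighbors are already colored.
Upper bound = 19 + 1 = 20

20


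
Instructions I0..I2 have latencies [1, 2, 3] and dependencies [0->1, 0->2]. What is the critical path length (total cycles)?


Compute longest path through dependency graph: dist(Ik) = max over predecessors of dist + latency(Ik).
dist(I0) = latency 1 = 1
dist(I1) = dist(I0) + 2 = 1 + 2 = 3
dist(I2) = dist(I0) + 3 = 1 + 3 = 4
Critical path = max dist = 4

4


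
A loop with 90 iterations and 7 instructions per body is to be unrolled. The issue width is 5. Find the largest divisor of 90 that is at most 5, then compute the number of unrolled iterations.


Largest divisor of 90 <= 5 is 5
New iterations = 90 / 5 = 18

18


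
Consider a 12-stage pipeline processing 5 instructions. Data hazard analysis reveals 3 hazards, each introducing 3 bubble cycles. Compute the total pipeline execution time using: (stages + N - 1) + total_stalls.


Base cycles = 12 + 5 - 1 = 16
Total stalls = 3 * 3 = 9
Total = 16 + 9 = 25

25


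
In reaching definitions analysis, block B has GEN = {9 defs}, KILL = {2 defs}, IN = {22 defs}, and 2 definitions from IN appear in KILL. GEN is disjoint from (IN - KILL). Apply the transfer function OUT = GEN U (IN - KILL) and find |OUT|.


IN - KILL: 22 - 2 = 20 surviving definitions
OUT = GEN + surviving = 9 + 20 = 29

29


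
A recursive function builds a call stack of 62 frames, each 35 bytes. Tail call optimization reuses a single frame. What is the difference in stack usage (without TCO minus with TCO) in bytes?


Without TCO: 62 * 35 = 2170 bytes
With TCO: reuse 1 frame = 35 bytes
Savings = 2170 - 35 = 2135

2135


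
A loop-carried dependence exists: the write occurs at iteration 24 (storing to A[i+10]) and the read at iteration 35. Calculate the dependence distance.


Distance = read iteration - write iteration
= 35 - 24 = 11

11


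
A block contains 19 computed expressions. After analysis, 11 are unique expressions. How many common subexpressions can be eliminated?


CSE count = total expressions - unique expressions
= 19 - 11 = 8

8


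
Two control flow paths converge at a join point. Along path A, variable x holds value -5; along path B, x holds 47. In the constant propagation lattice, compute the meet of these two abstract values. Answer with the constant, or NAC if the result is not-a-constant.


Meet operation: if both paths give the same constant, result is that constant; if they differ, result is NAC (not-a-constant).
Path A: -5, Path B: 47 -> differ
Result: not-a-constant -> NAC

NAC


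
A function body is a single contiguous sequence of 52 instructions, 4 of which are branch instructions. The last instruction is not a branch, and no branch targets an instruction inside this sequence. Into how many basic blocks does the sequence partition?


With no in-sequence branch targets, the leaders are the first instruction plus the instruction after each branch.
Number of basic blocks = branches + 1
= 4 + 1 = 5

5


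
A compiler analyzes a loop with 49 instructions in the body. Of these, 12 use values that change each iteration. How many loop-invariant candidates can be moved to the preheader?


Invariant candidates = total - loop-dependent
= 49 - 12 = 37

37


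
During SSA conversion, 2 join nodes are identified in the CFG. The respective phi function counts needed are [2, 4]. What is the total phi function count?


Total phi functions = sum of phi functions at each join node
= 2 + 4 = 6

6


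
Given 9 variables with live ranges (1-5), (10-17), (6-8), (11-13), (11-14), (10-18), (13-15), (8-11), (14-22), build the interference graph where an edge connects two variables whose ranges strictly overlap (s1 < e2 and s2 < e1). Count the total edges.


Check all pairs for overlapping intervals.
Two intervals (s1,e1) and (s2,e2) overlap if s1 < e2 and s2 < e1.
v0 (1-5) vs v1..v8: overlaps none -> 0
v1 (10-17) vs v2..v8: overlaps v3, v4, v5, v6, v7, v8 -> 6
v2 (6-8) vs v3..v8: overlaps none -> 0
v3 (11-13) vs v4..v8: overlaps v4, v5 -> 2
v4 (11-14) vs v5..v8: overlaps v5, v6 -> 2
v5 (10-18) vs v6..v8: overlaps v6, v7, v8 -> 3
v6 (13-15) vs v7..v8: overlaps v8 -> 1
v7 (8-11) vs v8: overlaps none -> 0
Total overlapping pairs = 0 + 6 + 0 + 2 + 2 + 3 + 1 + 0 = 14

14


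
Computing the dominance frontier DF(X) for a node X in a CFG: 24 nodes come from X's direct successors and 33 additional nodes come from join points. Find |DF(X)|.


DF(X) = direct successor contributions + join point contributions
= 24 + 33 = 57

57


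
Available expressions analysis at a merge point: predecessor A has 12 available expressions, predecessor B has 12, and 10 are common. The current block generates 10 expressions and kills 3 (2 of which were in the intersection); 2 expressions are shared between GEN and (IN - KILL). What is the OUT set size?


IN = intersection of predecessors = 10
IN - KILL = 10 - 2 = 8
|OUT| = |GEN| + |IN - KILL| - |GEN ∩ (IN - KILL)| = 10 + 8 - 2 = 16

16


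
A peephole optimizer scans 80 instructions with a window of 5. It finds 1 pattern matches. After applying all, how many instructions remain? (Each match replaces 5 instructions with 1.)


Each match removes 4 instructions.
Total removed = 1 * 4 = 4
Remaining = 80 - 4 = 76

76


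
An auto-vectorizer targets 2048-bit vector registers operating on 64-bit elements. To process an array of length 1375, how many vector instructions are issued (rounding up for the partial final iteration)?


Width = 2048 / 64 = 32 elements per vector op
Iterations = ceil(1375 / 32) = 43

43


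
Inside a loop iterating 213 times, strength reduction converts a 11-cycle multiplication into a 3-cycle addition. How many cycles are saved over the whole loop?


Per-iteration saving = 11 - 3 = 8
Total saved = 213 * 8 = 1704

1704


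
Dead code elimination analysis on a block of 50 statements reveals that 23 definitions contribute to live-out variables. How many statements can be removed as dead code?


Dead code = total statements - live definitions
= 50 - 23 = 27

27


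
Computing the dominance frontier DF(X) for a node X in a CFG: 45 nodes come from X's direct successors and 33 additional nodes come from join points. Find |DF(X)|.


DF(X) = direct successor contributions + join point contributions
= 45 + 33 = 78

78


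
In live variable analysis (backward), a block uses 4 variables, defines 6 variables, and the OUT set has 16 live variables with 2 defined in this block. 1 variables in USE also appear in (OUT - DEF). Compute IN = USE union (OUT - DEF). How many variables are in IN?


OUT - DEF: 16 - 2 = 14
|IN| = |USE| + |OUT - DEF| - |USE ∩ (OUT - DEF)| = 4 + 14 - 1 = 17

17


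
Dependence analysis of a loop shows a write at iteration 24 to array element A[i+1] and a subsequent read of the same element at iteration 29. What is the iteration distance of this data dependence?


Distance = read iteration - write iteration
= 29 - 24 = 5

5


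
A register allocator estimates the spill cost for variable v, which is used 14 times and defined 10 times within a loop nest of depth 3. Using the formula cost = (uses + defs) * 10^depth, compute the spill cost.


uses + defs = 14 + 10 = 24
10^3 = 1000
Spill cost = 24 * 1000 = 24000

24000


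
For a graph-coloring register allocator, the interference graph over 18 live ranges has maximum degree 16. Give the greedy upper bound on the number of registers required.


Greedy coloring never needs more than (max_degree + 1) colors: when coloring a vertex, at most max_degree neighbors are already colored.
Upper bound = 16 + 1 = 17

17


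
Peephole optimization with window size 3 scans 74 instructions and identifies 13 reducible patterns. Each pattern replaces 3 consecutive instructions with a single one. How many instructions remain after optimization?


Each match removes 2 instructions.
Total removed = 13 * 2 = 26
Remaining = 74 - 26 = 48

48


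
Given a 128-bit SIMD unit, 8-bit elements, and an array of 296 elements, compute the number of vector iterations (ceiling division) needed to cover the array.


Width = 128 / 8 = 16 elements per vector op
Iterations = ceil(296 / 16) = 19

19


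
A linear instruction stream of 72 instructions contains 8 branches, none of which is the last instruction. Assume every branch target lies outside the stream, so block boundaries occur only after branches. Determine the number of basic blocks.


With no in-sequence branch targets, the leaders are the first instruction plus the instruction after each branch.
Number of basic blocks = branches + 1
= 8 + 1 = 9

9


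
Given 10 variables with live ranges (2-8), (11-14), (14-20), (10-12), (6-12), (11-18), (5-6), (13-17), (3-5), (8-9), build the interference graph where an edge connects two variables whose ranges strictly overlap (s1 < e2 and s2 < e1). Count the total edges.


Check all pairs for overlapping intervals.
Two intervals (s1,e1) and (s2,e2) overlap if s1 < e2 and s2 < e1.
v0 (2-8) vs v1..v9: overlaps v4, v6, v8 -> 3
v1 (11-14) vs v2..v9: overlaps v3, v4, v5, v7 -> 4
v2 (14-20) vs v3..v9: overlaps v5, v7 -> 2
v3 (10-12) vs v4..v9: overlaps v4, v5 -> 2
v4 (6-12) vs v5..v9: overlaps v5, v9 -> 2
v5 (11-18) vs v6..v9: overlaps v7 -> 1
v6 (5-6) vs v7..v9: overlaps none -> 0
v7 (13-17) vs v8..v9: overlaps none -> 0
v8 (3-5) vs v9: overlaps none -> 0
Total overlapping pairs = 3 + 4 + 2 + 2 + 2 + 1 + 0 + 0 + 0 = 14

14


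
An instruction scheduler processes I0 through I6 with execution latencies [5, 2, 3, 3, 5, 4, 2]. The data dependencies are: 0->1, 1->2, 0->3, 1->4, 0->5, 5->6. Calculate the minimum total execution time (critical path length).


Compute longest path through dependency graph: dist(Ik) = max over predecessors of dist + latency(Ik).
dist(I0) = latency 5 = 5
dist(I1) = dist(I0) + 2 = 5 + 2 = 7
dist(I2) = dist(I1) + 3 = 7 + 3 = 10
dist(I3) = dist(I0) + 3 = 5 + 3 = 8
dist(I4) = dist(I1) + 5 = 7 + 5 = 12
dist(I5) = dist(I0) + 4 = 5 + 4 = 9
dist(I6) = dist(I5) + 2 = 9 + 2 = 11
Critical path = max dist = 12

12


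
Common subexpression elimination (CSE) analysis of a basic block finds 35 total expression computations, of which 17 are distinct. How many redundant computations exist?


CSE count = total expressions - unique expressions
= 35 - 17 = 18

18


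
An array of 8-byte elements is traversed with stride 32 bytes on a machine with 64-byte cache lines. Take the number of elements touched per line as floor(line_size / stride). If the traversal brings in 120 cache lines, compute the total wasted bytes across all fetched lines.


Elements per line = floor(64 / 32) = 2
Bytes used per line = 2 * 8 = 16
Wasted per line = 64 - 16 = 48
Total wasted = 48 * 120 = 5760

5760


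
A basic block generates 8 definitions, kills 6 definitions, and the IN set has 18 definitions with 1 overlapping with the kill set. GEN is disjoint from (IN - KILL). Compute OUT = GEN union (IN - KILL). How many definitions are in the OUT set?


IN - KILL: 18 - 1 = 17 surviving definitions
OUT = GEN + surviving = 8 + 17 = 25

25


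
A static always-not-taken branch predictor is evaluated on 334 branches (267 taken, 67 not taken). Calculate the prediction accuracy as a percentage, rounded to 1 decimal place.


Predictor: always-not-taken
Correct predictions = 67
Accuracy = 67 / 334 * 100 = 20.1%

20.1


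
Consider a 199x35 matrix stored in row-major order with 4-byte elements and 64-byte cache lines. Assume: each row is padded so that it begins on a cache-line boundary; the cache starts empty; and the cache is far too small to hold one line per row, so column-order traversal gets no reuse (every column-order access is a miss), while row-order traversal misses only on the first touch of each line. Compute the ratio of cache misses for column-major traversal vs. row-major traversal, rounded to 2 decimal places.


Each row occupies 35 * 4 = 140 bytes and starts on a line boundary, so it spans ceil(140 / 64) = 3 cache lines.
Row-major traversal misses (one per line touched): 199 * ceil(35 * 4 / 64) = 597
Column-major traversal misses (no reuse, every access misses): 199 * 35 = 6965
Ratio = 6965 / 597 = 11.67

11.67


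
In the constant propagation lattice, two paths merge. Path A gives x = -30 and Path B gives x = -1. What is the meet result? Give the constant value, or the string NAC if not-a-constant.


Meet operation: if both paths give the same constant, result is that constant; if they differ, result is NAC (not-a-constant).
Path A: -30, Path B: -1 -> differ
Result: not-a-constant -> NAC

NAC


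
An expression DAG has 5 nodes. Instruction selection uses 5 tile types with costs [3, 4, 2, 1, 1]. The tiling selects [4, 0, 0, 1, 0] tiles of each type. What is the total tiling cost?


Total cost = sum(count_i * cost_i)
= 4*3 + 0*4 + 0*2 + 1*1 + 0*1
= 13

13


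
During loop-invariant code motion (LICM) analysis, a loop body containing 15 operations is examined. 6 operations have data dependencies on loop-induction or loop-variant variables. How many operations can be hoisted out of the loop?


Invariant candidates = total - loop-dependent
= 15 - 6 = 9

9


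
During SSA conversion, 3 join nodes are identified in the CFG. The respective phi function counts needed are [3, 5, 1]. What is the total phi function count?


Total phi functions = sum of phi functions at each join node
= 3 + 5 + 1 = 9

9


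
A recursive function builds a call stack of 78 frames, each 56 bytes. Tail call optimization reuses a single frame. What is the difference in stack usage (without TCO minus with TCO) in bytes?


Without TCO: 78 * 56 = 4368 bytes
With TCO: reuse 1 frame = 56 bytes
Savings = 4368 - 56 = 4312

4312


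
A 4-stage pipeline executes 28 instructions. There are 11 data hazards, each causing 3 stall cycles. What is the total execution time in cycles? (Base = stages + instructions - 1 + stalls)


Base cycles = 4 + 28 - 1 = 31
Total stalls = 11 * 3 = 33
Total = 31 + 33 = 64

64


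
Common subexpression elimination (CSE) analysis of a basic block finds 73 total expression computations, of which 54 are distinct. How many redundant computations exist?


CSE count = total expressions - unique expressions
= 73 - 54 = 19

19


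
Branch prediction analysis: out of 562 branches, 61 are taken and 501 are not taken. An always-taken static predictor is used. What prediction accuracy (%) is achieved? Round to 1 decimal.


Predictor: always-taken
Correct predictions = 61
Accuracy = 61 / 562 * 100 = 10.9%

10.9


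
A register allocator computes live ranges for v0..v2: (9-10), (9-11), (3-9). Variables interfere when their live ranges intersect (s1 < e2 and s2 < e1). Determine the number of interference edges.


Check all pairs for overlapping intervals.
Two intervals (s1,e1) and (s2,e2) overlap if s1 < e2 and s2 < e1.
v0 (9-10) vs v1..v2: overlaps v1 -> 1
v1 (9-11) vs v2: overlaps none -> 0
Total overlapping pairs = 1 + 0 = 1

1


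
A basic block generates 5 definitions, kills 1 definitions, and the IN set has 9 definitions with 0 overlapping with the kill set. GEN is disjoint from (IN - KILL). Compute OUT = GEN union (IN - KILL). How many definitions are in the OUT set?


IN - KILL: 9 - 0 = 9 surviving definitions
OUT = GEN + surviving = 5 + 9 = 14

14


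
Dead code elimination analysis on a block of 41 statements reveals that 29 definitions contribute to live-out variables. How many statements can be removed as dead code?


Dead code = total statements - live definitions
= 41 - 29 = 12

12


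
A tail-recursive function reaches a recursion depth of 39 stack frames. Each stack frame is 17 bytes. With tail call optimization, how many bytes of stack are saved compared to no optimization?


Without TCO: 39 * 17 = 663 bytes
With TCO: reuse 1 frame = 17 bytes
Savings = 663 - 17 = 646

646


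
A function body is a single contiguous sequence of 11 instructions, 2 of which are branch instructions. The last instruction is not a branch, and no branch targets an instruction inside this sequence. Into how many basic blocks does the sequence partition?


With no in-sequence branch targets, the leaders are the first instruction plus the instruction after each branch.
Number of basic blocks = branches + 1
= 2 + 1 = 3

3


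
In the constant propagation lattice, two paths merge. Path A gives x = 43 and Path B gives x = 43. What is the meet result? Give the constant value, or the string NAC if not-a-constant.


Meet operation: if both paths give the same constant, result is that constant; if they differ, result is NAC (not-a-constant).
Path A: 43, Path B: 43 -> equal
Result: constant -> 43

43


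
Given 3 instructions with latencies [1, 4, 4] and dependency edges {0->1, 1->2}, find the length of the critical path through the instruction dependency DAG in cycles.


Compute longest path through dependency graph: dist(Ik) = max over predecessors of dist + latency(Ik).
dist(I0) = latency 1 = 1
dist(I1) = dist(I0) + 4 = 1 + 4 = 5
dist(I2) = dist(I1) + 4 = 5 + 4 = 9
Critical path = max dist = 9

9


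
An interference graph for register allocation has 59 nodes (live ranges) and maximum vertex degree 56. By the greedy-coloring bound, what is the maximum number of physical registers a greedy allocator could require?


Greedy coloring never needs more than (max_degree + 1) colors: when coloring a vertex, at most max_degree neighbors are already colored.
Upper bound = 56 + 1 = 57

57


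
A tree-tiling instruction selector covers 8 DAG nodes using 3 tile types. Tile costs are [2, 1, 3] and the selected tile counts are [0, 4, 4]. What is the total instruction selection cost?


Total cost = sum(count_i * cost_i)
= 0*2 + 4*1 + 4*3
= 16

16


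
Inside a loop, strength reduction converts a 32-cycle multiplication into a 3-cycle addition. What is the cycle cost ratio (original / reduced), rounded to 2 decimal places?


Ratio = mult_cost / add_cost = 32 / 3 = 10.67

10.67


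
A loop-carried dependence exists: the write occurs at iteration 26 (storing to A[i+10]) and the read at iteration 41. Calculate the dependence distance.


Distance = read iteration - write iteration
= 41 - 26 = 15

15


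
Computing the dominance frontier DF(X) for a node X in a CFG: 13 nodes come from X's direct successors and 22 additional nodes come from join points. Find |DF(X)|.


DF(X) = direct successor contributions + join point contributions
= 13 + 22 = 35

35
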